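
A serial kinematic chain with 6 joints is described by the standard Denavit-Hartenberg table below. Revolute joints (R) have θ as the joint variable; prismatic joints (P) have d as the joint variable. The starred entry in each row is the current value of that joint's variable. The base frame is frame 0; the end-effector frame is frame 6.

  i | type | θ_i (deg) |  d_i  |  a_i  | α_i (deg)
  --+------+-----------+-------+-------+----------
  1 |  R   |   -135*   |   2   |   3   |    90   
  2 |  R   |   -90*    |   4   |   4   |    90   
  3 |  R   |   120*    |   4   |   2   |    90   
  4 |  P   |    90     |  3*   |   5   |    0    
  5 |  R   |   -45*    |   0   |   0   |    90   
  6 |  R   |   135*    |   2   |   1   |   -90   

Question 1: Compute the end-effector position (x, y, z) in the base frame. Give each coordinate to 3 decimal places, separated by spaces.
-3.035 8.813 -3.753

after link 1: o_1 = (-2.1213, -2.1213, 2.0000)
after link 2: o_2 = (-4.9497, 0.7071, -2.0000)
after link 3: o_3 = (-3.3461, 4.7603, -1.0000)
after link 4: o_4 = (-0.8712, 9.3565, -3.5981)
after link 5: o_5 = (-0.8712, 9.3565, -3.5981)
after link 6: o_6 = (-3.0346, 8.8128, -3.7533)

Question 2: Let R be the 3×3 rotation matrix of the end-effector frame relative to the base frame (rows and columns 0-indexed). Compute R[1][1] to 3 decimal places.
End-effector y-axis (col 1 of R) = (0.9330,0.0670,-0.3536)
R[1][1] = 0.0670

0.067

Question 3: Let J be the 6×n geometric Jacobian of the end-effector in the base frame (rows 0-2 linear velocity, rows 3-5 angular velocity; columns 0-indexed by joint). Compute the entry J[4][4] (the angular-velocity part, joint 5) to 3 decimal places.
axis z_4 = (-0.3536,0.3536,-0.8660); lever o_n−o_4 = (-2.1634,-0.5437,-0.1553)
cross product → J_v[:, 4] = (-0.5258,1.8187,0.9571)
J_ω[:, 4] = z_4
entry J[4][4] = 0.3536

0.354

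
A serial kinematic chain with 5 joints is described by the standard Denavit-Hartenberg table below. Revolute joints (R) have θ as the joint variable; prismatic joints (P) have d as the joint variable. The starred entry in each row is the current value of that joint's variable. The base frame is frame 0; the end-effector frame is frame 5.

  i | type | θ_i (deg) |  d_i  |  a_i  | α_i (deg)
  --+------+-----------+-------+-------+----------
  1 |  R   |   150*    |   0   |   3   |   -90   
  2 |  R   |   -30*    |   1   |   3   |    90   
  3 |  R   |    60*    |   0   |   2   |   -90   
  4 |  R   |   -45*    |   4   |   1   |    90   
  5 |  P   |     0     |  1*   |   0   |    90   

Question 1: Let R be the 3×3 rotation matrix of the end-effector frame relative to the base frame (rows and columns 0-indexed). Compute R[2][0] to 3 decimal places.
End-effector x-axis (col 0 of R) = (-0.2652,-0.5540,0.7891)
R[2][0] = 0.7891

0.789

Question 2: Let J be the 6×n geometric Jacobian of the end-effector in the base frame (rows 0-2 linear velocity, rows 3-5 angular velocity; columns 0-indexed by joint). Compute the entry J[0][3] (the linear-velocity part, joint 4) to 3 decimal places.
-1.143

axis z_3 = (0.3995,-0.8080,-0.4330); lever o_n−o_3 = (2.2104,-3.5856,-0.5073)
cross product → J_v[:, 3] = (-1.1427,-0.7545,0.3536)
J_ω[:, 3] = z_3
entry J[0][3] = -1.1427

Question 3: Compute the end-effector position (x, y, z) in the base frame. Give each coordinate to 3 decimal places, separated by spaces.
-4.754 -2.720 1.493

after link 1: o_1 = (-2.5981, 1.5000, 0.0000)
after link 2: o_2 = (-5.3481, 1.9330, 1.5000)
after link 3: o_3 = (-6.9641, 0.8660, 2.0000)
after link 4: o_4 = (-5.6312, -2.9200, 1.0571)
after link 5: o_5 = (-4.7537, -2.7196, 1.4927)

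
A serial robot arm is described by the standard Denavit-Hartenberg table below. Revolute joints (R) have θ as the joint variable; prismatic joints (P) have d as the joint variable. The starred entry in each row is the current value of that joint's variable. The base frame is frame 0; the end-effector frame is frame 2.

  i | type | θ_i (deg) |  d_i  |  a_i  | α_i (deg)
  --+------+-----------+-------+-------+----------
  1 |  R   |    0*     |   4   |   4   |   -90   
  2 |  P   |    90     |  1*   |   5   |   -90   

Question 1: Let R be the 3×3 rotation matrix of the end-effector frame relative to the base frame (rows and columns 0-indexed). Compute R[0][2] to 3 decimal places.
-1.000

End-effector z-axis (col 2 of R) = (-1.0000,0.0000,-0.0000)
R[0][2] = -1.0000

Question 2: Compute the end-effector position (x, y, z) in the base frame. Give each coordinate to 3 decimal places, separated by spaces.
after link 1: o_1 = (4.0000, 0.0000, 4.0000)
after link 2: o_2 = (4.0000, 1.0000, -1.0000)

4.000 1.000 -1.000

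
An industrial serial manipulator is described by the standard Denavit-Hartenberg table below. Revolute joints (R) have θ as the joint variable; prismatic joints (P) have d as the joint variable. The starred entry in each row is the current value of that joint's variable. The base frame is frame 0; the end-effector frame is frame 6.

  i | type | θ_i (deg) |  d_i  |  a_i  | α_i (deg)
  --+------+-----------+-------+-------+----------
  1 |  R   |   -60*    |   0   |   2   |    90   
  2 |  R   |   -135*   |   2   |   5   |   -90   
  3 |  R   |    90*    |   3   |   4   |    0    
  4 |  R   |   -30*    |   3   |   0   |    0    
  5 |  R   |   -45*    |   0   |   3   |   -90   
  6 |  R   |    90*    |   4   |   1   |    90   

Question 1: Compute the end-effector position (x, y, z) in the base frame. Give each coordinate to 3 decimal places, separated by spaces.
after link 1: o_1 = (1.0000, -1.7321, 0.0000)
after link 2: o_2 = (-2.4998, 0.3298, -3.5355)
after link 3: o_3 = (2.0249, 0.4927, -5.6569)
after link 4: o_4 = (3.0856, -1.3444, -7.7782)
after link 5: o_5 = (2.7335, 0.8183, -9.8272)
after link 6: o_6 = (6.0921, 2.7286, -8.3881)

6.092 2.729 -8.388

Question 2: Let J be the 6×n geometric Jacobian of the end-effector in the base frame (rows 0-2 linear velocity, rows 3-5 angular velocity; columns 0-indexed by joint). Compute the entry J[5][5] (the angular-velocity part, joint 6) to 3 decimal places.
0.183

axis z_5 = (0.9280,0.3245,0.1830); lever o_n−o_5 = (3.3585,1.9102,1.4392)
cross product → J_v[:, 5] = (0.1174,-0.7209,0.6830)
J_ω[:, 5] = z_5
entry J[5][5] = 0.1830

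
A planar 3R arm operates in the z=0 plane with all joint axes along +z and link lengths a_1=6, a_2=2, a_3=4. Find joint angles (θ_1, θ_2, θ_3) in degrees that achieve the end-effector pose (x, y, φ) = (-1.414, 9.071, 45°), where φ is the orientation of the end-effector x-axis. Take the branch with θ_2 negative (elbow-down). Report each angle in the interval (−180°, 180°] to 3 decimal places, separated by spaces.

135.001 -45.009 -44.992

wrist centre = target − a_3·(cos φ, sin φ) = (-4.2424, 6.2426)
cos θ_2 = (56.9679−6²−2²)/(2·6·2) = 0.7070; θ_2 = -45.0090° (elbow-down)
β = atan2(6.2426,-4.2424) = 124.1999°; ψ = atan2(-1.4144,7.4140) = -10.8010°
θ_1 = β − ψ = 135.0009°
θ_3 = φ − θ_1 − θ_2 = -44.9919° (wrapped to (-180°,180°])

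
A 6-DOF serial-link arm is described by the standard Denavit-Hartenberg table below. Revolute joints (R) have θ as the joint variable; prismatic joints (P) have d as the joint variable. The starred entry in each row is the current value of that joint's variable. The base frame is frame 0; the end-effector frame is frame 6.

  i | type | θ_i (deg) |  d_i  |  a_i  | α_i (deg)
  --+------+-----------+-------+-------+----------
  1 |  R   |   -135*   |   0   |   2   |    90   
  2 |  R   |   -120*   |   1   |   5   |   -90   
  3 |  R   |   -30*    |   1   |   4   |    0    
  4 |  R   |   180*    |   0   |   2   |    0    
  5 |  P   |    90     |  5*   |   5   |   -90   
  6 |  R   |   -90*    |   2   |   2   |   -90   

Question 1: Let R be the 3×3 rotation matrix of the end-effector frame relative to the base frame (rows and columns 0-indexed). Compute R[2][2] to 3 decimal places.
0.433

End-effector z-axis (col 2 of R) = (-0.7891,0.4356,0.4330)
R[2][2] = 0.4330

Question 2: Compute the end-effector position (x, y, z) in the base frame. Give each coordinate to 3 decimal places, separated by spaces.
after link 1: o_1 = (-1.4142, -1.4142, 0.0000)
after link 2: o_2 = (-0.3536, 1.0607, -4.3301)
after link 3: o_3 = (-1.1554, 3.0872, -7.8301)
after link 4: o_4 = (-1.0607, 1.7678, -6.3301)
after link 5: o_5 = (-8.0683, 0.8839, -6.6651)
after link 6: o_6 = (-9.3877, 0.9786, -9.1651)

-9.388 0.979 -9.165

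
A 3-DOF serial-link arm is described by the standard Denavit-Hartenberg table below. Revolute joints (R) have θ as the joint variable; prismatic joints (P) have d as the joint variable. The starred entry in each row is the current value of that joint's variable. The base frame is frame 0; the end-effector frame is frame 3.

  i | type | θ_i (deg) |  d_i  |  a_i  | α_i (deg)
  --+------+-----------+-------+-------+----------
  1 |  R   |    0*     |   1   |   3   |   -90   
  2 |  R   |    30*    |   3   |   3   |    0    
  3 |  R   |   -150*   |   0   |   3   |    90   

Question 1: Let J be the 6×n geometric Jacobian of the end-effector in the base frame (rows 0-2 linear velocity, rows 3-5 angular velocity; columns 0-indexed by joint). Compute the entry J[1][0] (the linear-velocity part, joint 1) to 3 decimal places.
axis z_0 = ẑ; lever o_n−o_0 = (4.0981,3.0000,2.0981)
cross product → J_v[:, 0] = (-3.0000,4.0981,0.0000)
J_ω[:, 0] = z_0
entry J[1][0] = 4.0981

4.098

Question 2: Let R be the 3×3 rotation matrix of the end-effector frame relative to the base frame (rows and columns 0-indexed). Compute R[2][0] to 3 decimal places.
End-effector x-axis (col 0 of R) = (-0.5000,-0.0000,0.8660)
R[2][0] = 0.8660

0.866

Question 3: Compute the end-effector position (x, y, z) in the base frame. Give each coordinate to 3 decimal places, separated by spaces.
4.098 3.000 2.098

after link 1: o_1 = (3.0000, 0.0000, 1.0000)
after link 2: o_2 = (5.5981, 3.0000, -0.5000)
after link 3: o_3 = (4.0981, 3.0000, 2.0981)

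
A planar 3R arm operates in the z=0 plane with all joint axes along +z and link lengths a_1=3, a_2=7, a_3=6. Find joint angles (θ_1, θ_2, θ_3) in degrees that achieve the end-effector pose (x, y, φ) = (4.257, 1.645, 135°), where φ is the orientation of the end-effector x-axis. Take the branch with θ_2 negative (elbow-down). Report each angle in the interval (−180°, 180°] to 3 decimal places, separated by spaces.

wrist centre = target − a_3·(cos φ, sin φ) = (8.4996, -2.5976)
cos θ_2 = (78.9916−3²−7²)/(2·3·7) = 0.4998; θ_2 = -60.0132° (elbow-down)
β = atan2(-2.5976,8.4996) = -16.9941°; ψ = atan2(-6.0630,6.4986) = -43.0138°
θ_1 = β − ψ = 26.0198°
θ_3 = φ − θ_1 − θ_2 = 168.9934° (wrapped to (-180°,180°])

26.020 -60.013 168.993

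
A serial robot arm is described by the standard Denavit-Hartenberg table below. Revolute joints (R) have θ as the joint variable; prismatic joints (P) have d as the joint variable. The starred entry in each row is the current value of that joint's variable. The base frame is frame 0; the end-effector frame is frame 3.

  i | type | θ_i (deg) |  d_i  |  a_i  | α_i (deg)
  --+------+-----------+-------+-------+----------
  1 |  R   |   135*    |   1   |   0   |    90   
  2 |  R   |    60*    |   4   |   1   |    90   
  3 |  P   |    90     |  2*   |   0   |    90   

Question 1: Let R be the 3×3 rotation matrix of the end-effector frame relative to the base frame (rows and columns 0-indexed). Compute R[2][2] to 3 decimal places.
End-effector z-axis (col 2 of R) = (-0.3536,0.3536,0.8660)
R[2][2] = 0.8660

0.866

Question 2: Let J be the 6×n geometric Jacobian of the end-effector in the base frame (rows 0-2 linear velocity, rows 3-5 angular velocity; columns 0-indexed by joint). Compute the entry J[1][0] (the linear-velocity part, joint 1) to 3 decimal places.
1.250

axis z_0 = ẑ; lever o_n−o_0 = (1.2501,4.4067,0.8660)
cross product → J_v[:, 0] = (-4.4067,1.2501,0.0000)
J_ω[:, 0] = z_0
entry J[1][0] = 1.2501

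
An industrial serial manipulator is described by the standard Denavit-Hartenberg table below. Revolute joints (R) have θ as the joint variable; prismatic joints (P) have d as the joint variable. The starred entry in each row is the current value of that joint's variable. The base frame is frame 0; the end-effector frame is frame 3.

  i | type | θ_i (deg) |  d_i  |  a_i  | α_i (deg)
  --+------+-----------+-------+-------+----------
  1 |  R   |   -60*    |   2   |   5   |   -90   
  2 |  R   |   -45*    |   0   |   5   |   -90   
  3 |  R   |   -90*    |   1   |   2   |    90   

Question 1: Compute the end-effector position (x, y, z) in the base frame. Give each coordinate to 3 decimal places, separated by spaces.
6.353 -7.004 4.828

after link 1: o_1 = (2.5000, -4.3301, 2.0000)
after link 2: o_2 = (4.2678, -7.3920, 5.5355)
after link 3: o_3 = (6.3534, -7.0044, 4.8284)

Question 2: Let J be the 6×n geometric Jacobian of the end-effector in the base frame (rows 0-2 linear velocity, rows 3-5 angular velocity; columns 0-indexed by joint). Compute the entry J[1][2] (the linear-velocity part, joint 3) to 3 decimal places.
-1.225

axis z_2 = (0.3536,-0.6124,-0.7071); lever o_n−o_2 = (2.0856,0.3876,-0.7071)
cross product → J_v[:, 2] = (0.7071,-1.2247,1.4142)
J_ω[:, 2] = z_2
entry J[1][2] = -1.2247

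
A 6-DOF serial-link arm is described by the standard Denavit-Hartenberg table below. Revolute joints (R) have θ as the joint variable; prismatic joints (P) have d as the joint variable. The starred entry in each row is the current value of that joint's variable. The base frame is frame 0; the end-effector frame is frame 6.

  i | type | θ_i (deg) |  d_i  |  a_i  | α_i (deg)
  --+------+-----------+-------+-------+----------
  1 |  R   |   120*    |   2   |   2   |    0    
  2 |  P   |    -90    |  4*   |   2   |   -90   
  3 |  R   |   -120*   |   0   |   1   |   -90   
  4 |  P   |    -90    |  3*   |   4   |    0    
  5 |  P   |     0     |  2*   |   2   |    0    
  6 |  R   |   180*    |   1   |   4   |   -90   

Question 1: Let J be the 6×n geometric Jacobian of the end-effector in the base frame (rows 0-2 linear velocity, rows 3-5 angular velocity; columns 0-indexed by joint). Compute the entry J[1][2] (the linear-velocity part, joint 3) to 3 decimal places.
1.933

axis z_2 = (-0.5000,0.8660,0.0000); lever o_n−o_2 = (3.0670,4.0801,3.8660)
cross product → J_v[:, 2] = (3.3481,1.9330,-4.6962)
J_ω[:, 2] = z_2
entry J[1][2] = 1.9330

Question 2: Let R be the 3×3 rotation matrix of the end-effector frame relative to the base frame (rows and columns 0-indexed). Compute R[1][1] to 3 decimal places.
-0.433

End-effector y-axis (col 1 of R) = (-0.7500,-0.4330,-0.5000)
R[1][1] = -0.4330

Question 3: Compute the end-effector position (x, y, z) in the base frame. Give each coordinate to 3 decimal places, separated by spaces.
3.799 6.812 9.866

after link 1: o_1 = (-1.0000, 1.7321, 2.0000)
after link 2: o_2 = (0.7321, 2.7321, 6.0000)
after link 3: o_3 = (0.2990, 2.4821, 6.8660)
after link 4: o_4 = (0.5490, 7.2452, 8.3660)
after link 5: o_5 = (1.0490, 9.8433, 9.3660)
after link 6: o_6 = (3.7990, 6.8122, 9.8660)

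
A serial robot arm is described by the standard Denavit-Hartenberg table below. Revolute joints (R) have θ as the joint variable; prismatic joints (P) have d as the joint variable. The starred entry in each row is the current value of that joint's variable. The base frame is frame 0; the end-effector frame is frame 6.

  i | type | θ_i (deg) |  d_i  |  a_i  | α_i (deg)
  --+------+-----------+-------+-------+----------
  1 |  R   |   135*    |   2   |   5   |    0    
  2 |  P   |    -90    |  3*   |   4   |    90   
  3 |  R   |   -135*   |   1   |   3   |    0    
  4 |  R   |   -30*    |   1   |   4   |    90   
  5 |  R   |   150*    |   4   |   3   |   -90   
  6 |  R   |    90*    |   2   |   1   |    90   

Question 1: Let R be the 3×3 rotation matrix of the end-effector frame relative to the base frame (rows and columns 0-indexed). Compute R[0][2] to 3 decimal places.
End-effector z-axis (col 2 of R) = (0.9451,0.2380,0.2241)
R[0][2] = 0.9451

0.945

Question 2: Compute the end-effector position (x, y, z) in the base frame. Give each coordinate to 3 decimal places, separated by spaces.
after link 1: o_1 = (-3.5355, 3.5355, 2.0000)
after link 2: o_2 = (-0.7071, 6.3640, 5.0000)
after link 3: o_3 = (-1.5000, 4.1569, 2.8787)
after link 4: o_4 = (-3.5249, 0.7177, 1.8434)
after link 5: o_5 = (-1.4218, 0.6995, 6.3795)
after link 6: o_6 = (-1.7805, 2.7903, 5.6724)

-1.781 2.790 5.672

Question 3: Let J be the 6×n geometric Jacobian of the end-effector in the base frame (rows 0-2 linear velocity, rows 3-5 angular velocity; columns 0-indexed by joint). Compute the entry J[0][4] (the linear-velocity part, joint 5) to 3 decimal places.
-2.703

axis z_4 = (-0.1830,-0.1830,0.9659); lever o_n−o_4 = (1.7444,2.0726,3.8290)
cross product → J_v[:, 4] = (-2.7027,2.3857,-0.0601)
J_ω[:, 4] = z_4
entry J[0][4] = -2.7027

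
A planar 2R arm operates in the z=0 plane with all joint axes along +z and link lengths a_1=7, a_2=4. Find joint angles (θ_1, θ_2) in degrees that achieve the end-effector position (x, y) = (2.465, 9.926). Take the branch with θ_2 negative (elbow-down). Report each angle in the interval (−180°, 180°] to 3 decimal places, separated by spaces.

cos θ_2 = (104.6017−7²−4²)/(2·7·4) = 0.7072; θ_2 = -44.9946° (elbow-down)
β = atan2(9.9260,2.4650) = 76.0534°; ψ = atan2(-2.8282,9.8287) = -16.0529°
θ_1 = β − ψ = 92.1064°

92.106 -44.995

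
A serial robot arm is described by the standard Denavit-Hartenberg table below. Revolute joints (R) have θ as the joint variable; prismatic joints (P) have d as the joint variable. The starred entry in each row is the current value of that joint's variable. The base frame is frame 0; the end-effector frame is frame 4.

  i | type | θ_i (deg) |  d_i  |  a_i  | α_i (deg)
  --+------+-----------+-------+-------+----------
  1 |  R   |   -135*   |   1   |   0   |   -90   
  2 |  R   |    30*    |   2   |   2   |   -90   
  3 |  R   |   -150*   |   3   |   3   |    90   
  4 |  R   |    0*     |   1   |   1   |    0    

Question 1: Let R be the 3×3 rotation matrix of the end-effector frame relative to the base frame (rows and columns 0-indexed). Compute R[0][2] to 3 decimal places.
-0.306

End-effector z-axis (col 2 of R) = (-0.3062,0.9186,0.2500)
R[0][2] = -0.3062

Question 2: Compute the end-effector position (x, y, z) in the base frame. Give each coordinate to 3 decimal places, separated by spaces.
after link 1: o_1 = (0.0000, 0.0000, 1.0000)
after link 2: o_2 = (0.1895, -2.6390, 0.0000)
after link 3: o_3 = (3.9018, -1.0480, -1.2990)
after link 4: o_4 = (4.4795, 0.0474, -0.6160)

4.479 0.047 -0.616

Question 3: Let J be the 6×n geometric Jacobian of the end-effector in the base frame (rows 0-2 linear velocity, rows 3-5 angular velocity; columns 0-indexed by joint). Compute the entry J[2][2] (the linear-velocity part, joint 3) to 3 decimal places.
axis z_2 = (0.3536,0.3536,-0.8660); lever o_n−o_2 = (4.2900,2.6863,-0.6160)
cross product → J_v[:, 2] = (2.1086,-3.4975,-0.5670)
J_ω[:, 2] = z_2
entry J[2][2] = -0.5670

-0.567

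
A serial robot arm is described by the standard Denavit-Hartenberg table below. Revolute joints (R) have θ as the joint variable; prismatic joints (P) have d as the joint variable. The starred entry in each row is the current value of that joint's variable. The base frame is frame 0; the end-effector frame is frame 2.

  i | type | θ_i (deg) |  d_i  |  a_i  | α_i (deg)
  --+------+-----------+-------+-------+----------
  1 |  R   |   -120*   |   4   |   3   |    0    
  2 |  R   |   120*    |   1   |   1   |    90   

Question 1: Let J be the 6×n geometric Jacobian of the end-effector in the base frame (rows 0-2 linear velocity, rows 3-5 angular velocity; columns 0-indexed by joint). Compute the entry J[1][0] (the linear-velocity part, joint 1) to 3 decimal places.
-0.500

axis z_0 = ẑ; lever o_n−o_0 = (-0.5000,-2.5981,5.0000)
cross product → J_v[:, 0] = (2.5981,-0.5000,0.0000)
J_ω[:, 0] = z_0
entry J[1][0] = -0.5000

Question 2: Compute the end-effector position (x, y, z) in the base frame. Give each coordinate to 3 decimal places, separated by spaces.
-0.500 -2.598 5.000

after link 1: o_1 = (-1.5000, -2.5981, 4.0000)
after link 2: o_2 = (-0.5000, -2.5981, 5.0000)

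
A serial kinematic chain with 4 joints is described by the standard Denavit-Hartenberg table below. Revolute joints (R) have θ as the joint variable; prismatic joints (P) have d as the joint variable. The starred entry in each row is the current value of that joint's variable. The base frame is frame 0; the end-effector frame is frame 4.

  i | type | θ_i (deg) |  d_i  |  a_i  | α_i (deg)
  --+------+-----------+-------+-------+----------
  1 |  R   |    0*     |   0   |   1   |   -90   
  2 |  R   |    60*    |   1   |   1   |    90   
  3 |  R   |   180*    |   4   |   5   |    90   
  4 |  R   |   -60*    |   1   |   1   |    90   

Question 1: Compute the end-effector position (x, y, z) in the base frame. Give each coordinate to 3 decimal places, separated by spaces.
1.464 2.000 5.464

after link 1: o_1 = (1.0000, 0.0000, 0.0000)
after link 2: o_2 = (1.5000, 1.0000, -0.8660)
after link 3: o_3 = (2.4641, 1.0000, 5.4641)
after link 4: o_4 = (1.4641, 2.0000, 5.4641)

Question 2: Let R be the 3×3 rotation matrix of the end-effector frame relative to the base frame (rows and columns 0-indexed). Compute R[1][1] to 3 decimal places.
1.000

End-effector y-axis (col 1 of R) = (0.0000,1.0000,0.0000)
R[1][1] = 1.0000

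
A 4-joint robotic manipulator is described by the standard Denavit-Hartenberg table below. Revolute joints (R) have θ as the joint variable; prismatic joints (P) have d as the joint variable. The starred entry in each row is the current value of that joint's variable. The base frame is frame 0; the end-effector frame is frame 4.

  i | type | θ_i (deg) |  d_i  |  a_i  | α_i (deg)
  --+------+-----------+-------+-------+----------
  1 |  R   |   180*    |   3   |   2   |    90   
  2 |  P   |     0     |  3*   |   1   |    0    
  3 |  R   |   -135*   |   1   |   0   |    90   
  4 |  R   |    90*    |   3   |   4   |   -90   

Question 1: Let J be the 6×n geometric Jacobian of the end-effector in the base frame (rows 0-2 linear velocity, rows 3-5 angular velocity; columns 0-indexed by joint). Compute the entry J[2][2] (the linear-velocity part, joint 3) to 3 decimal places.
axis z_2 = (0.0000,1.0000,0.0000); lever o_n−o_2 = (2.1213,5.0000,2.1213)
cross product → J_v[:, 2] = (2.1213,-0.0000,-2.1213)
J_ω[:, 2] = z_2
entry J[2][2] = -2.1213

-2.121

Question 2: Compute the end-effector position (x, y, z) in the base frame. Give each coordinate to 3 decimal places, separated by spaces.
after link 1: o_1 = (-2.0000, 0.0000, 3.0000)
after link 2: o_2 = (-3.0000, 3.0000, 3.0000)
after link 3: o_3 = (-3.0000, 4.0000, 3.0000)
after link 4: o_4 = (-0.8787, 8.0000, 5.1213)

-0.879 8.000 5.121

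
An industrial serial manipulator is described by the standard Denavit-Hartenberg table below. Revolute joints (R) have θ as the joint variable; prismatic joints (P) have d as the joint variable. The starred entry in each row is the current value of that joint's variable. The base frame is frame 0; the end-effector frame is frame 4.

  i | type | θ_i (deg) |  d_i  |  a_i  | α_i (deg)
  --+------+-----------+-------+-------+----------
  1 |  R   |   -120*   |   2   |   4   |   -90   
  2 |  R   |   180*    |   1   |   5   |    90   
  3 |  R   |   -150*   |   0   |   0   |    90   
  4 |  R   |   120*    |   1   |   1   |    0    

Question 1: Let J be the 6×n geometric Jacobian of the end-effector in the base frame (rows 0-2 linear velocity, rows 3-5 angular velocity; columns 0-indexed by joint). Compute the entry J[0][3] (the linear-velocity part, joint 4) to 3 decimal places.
axis z_3 = (0.5000,-0.8660,0.0000); lever o_n−o_3 = (0.9330,-0.6160,-0.8660)
cross product → J_v[:, 3] = (0.7500,0.4330,0.5000)
J_ω[:, 3] = z_3
entry J[0][3] = 0.7500

0.750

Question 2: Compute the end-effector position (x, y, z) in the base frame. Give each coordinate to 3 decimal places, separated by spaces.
after link 1: o_1 = (-2.0000, -3.4641, 2.0000)
after link 2: o_2 = (1.3660, 0.3660, 2.0000)
after link 3: o_3 = (1.3660, 0.3660, 2.0000)
after link 4: o_4 = (2.2990, -0.2500, 1.1340)

2.299 -0.250 1.134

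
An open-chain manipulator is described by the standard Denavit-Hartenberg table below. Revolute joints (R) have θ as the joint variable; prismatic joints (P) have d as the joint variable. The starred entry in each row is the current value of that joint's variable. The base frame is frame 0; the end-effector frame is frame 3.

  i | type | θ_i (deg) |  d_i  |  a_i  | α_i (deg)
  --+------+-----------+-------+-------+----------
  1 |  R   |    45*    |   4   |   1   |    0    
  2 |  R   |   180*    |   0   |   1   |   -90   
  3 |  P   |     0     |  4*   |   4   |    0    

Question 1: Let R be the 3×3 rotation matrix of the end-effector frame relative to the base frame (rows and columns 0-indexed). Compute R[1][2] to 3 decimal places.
-0.707

End-effector z-axis (col 2 of R) = (0.7071,-0.7071,0.0000)
R[1][2] = -0.7071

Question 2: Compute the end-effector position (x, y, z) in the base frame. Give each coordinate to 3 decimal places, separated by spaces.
-0.000 -5.657 4.000

after link 1: o_1 = (0.7071, 0.7071, 4.0000)
after link 2: o_2 = (-0.0000, 0.0000, 4.0000)
after link 3: o_3 = (-0.0000, -5.6569, 4.0000)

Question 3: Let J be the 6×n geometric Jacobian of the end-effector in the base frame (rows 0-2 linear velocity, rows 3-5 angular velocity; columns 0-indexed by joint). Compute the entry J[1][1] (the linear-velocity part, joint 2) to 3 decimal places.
-0.707

axis z_1 = (0.0000,0.0000,1.0000); lever o_n−o_1 = (-0.7071,-6.3640,0.0000)
cross product → J_v[:, 1] = (6.3640,-0.7071,0.0000)
J_ω[:, 1] = z_1
entry J[1][1] = -0.7071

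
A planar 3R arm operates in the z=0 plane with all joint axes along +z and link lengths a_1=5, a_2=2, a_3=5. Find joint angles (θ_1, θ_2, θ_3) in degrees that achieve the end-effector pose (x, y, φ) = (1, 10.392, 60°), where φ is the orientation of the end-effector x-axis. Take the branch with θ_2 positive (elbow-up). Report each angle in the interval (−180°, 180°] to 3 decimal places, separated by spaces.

wrist centre = target − a_3·(cos φ, sin φ) = (-1.5000, 6.0619)
cos θ_2 = (38.9963−5²−2²)/(2·5·2) = 0.4998; θ_2 = 60.0122° (elbow-up)
β = atan2(6.0619,-1.5000) = 103.8986°; ψ = atan2(1.7323,5.9996) = 16.1049°
θ_1 = β − ψ = 87.7936°
θ_3 = φ − θ_1 − θ_2 = -87.8058° (wrapped to (-180°,180°])

87.794 60.012 -87.806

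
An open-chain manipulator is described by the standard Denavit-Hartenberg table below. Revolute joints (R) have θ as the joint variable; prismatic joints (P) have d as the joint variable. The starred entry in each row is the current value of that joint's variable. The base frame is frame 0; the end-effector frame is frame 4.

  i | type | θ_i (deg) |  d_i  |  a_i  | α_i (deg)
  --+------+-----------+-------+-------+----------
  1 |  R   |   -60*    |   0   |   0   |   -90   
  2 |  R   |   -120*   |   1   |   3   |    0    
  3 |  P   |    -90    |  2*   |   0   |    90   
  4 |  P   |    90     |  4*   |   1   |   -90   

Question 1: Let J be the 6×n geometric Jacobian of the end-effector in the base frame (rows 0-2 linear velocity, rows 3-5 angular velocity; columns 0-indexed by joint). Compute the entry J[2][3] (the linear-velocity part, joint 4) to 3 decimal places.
-0.866

prismatic axis z_3 = (0.2500,-0.4330,-0.8660)
J_v[:, 3] = z_3; J_ω[:, 3] = (0,0,0)
entry J[2][3] = -0.8660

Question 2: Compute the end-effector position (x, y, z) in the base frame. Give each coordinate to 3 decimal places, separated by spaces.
3.714 1.567 -0.866

after link 1: o_1 = (0.0000, 0.0000, 0.0000)
after link 2: o_2 = (0.1160, 1.7990, 2.5981)
after link 3: o_3 = (1.8481, 2.7990, 2.5981)
after link 4: o_4 = (3.7141, 1.5670, -0.8660)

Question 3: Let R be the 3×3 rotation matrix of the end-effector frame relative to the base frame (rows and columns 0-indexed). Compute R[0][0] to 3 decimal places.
0.866

End-effector x-axis (col 0 of R) = (0.8660,0.5000,0.0000)
R[0][0] = 0.8660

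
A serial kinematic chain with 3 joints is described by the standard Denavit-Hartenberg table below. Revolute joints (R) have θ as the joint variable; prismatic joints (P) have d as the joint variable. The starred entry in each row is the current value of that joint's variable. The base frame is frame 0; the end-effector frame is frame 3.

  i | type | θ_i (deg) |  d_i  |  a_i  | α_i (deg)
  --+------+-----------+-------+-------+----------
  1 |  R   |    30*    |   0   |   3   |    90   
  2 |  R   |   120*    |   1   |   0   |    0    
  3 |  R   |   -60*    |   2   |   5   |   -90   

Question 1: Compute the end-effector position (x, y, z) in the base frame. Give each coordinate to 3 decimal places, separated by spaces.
6.263 0.152 4.330

after link 1: o_1 = (2.5981, 1.5000, 0.0000)
after link 2: o_2 = (3.0981, 0.6340, 0.0000)
after link 3: o_3 = (6.2631, 0.1519, 4.3301)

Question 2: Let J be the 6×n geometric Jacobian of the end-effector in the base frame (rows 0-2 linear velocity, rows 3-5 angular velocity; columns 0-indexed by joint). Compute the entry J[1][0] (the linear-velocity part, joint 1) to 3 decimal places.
axis z_0 = ẑ; lever o_n−o_0 = (6.2631,0.1519,4.3301)
cross product → J_v[:, 0] = (-0.1519,6.2631,0.0000)
J_ω[:, 0] = z_0
entry J[1][0] = 6.2631

6.263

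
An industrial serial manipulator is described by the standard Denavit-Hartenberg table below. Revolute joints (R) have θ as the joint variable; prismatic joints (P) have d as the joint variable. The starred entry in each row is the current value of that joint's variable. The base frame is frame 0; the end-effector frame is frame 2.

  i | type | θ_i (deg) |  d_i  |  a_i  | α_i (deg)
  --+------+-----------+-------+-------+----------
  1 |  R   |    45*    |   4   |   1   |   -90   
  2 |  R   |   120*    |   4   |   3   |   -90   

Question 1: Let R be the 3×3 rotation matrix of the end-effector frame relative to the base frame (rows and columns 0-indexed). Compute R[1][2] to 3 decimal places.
-0.612

End-effector z-axis (col 2 of R) = (-0.6124,-0.6124,0.5000)
R[1][2] = -0.6124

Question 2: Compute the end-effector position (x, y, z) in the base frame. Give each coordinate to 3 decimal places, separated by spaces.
-3.182 2.475 1.402

after link 1: o_1 = (0.7071, 0.7071, 4.0000)
after link 2: o_2 = (-3.1820, 2.4749, 1.4019)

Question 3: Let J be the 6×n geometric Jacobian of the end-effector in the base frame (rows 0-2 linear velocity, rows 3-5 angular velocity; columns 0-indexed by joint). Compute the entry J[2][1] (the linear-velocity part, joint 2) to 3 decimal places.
axis z_1 = (-0.7071,0.7071,0.0000); lever o_n−o_1 = (-3.8891,1.7678,-2.5981)
cross product → J_v[:, 1] = (-1.8371,-1.8371,1.5000)
J_ω[:, 1] = z_1
entry J[2][1] = 1.5000

1.500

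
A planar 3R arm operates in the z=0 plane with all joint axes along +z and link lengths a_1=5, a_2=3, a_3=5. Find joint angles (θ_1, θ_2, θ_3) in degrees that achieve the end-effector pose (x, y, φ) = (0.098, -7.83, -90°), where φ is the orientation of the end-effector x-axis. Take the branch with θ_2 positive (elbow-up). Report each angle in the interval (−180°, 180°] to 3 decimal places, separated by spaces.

wrist centre = target − a_3·(cos φ, sin φ) = (0.0980, -2.8300)
cos θ_2 = (8.0185−5²−3²)/(2·5·3) = -0.8660; θ_2 = 150.0028° (elbow-up)
β = atan2(-2.8300,0.0980) = -88.0167°; ψ = atan2(1.4999,2.4019) = 31.9834°
θ_1 = β − ψ = -120.0001°
θ_3 = φ − θ_1 − θ_2 = -120.0027° (wrapped to (-180°,180°])

-120.000 150.003 -120.003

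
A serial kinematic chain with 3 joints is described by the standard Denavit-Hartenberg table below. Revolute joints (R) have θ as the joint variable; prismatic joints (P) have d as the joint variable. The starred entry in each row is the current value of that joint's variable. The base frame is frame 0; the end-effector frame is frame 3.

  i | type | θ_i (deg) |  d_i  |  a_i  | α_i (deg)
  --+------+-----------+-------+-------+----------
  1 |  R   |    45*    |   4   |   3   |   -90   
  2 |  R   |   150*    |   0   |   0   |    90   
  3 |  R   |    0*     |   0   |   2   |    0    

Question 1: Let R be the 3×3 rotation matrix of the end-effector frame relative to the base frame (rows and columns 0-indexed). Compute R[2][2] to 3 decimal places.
-0.866

End-effector z-axis (col 2 of R) = (0.3536,0.3536,-0.8660)
R[2][2] = -0.8660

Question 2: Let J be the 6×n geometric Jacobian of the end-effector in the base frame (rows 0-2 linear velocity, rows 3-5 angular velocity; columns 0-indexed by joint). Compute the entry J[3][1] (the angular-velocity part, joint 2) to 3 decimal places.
axis z_1 = (-0.7071,0.7071,0.0000); lever o_n−o_1 = (-1.2247,-1.2247,-1.0000)
cross product → J_v[:, 1] = (-0.7071,-0.7071,1.7321)
J_ω[:, 1] = z_1
entry J[3][1] = -0.7071

-0.707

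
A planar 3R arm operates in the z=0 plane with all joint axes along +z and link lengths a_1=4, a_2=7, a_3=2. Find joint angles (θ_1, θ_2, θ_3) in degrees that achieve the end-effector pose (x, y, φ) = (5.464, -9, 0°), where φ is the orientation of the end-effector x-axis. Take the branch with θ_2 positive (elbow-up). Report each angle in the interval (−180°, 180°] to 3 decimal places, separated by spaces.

-107.898 60.001 47.897

wrist centre = target − a_3·(cos φ, sin φ) = (3.4640, -9.0000)
cos θ_2 = (92.9993−4²−7²)/(2·4·7) = 0.5000; θ_2 = 60.0008° (elbow-up)
β = atan2(-9.0000,3.4640) = -68.9488°; ψ = atan2(6.0622,7.4999) = 38.9488°
θ_1 = β − ψ = -107.8977°
θ_3 = φ − θ_1 − θ_2 = 47.8968° (wrapped to (-180°,180°])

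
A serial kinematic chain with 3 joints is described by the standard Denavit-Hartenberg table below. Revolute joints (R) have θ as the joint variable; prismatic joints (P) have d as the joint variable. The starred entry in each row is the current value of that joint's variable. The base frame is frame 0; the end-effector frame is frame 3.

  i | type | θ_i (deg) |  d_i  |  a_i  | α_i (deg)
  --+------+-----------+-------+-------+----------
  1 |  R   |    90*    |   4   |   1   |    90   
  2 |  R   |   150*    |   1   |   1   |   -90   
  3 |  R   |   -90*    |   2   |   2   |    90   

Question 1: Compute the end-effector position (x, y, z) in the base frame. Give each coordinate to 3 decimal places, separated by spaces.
after link 1: o_1 = (0.0000, 1.0000, 4.0000)
after link 2: o_2 = (1.0000, 0.1340, 4.5000)
after link 3: o_3 = (3.0000, -0.8660, 2.7679)

3.000 -0.866 2.768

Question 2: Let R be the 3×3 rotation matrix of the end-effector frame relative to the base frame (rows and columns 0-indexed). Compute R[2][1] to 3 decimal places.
-0.866

End-effector y-axis (col 1 of R) = (0.0000,-0.5000,-0.8660)
R[2][1] = -0.8660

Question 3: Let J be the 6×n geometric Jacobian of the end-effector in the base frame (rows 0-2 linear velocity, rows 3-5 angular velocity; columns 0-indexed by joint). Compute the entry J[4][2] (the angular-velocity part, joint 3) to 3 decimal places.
axis z_2 = (0.0000,-0.5000,-0.8660); lever o_n−o_2 = (2.0000,-1.0000,-1.7321)
cross product → J_v[:, 2] = (-0.0000,-1.7321,1.0000)
J_ω[:, 2] = z_2
entry J[4][2] = -0.5000

-0.500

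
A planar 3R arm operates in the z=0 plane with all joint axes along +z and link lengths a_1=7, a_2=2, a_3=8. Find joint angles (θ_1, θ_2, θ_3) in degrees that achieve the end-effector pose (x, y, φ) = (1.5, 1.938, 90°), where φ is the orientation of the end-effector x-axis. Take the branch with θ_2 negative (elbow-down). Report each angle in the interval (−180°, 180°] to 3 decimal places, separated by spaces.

-60.000 -120.005 -89.995

wrist centre = target − a_3·(cos φ, sin φ) = (1.5000, -6.0620)
cos θ_2 = (38.9978−7²−2²)/(2·7·2) = -0.5001; θ_2 = -120.0051° (elbow-down)
β = atan2(-6.0620,1.5000) = -76.1017°; ψ = atan2(-1.7320,5.9998) = -16.1017°
θ_1 = β − ψ = -60.0000°
θ_3 = φ − θ_1 − θ_2 = -89.9949° (wrapped to (-180°,180°])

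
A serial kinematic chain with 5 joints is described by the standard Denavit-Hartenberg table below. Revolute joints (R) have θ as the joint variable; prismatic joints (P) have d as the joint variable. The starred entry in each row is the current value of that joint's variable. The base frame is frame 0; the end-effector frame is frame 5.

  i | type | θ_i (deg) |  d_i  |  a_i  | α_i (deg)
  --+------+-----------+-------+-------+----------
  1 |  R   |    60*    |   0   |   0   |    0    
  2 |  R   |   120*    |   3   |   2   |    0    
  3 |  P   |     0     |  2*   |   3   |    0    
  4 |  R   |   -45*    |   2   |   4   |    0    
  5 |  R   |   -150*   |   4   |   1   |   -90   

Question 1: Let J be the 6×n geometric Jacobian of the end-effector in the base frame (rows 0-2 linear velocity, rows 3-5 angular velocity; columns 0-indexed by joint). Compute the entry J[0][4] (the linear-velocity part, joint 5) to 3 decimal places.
axis z_4 = (0.0000,0.0000,1.0000); lever o_n−o_4 = (0.9659,-0.2588,4.0000)
cross product → J_v[:, 4] = (0.2588,0.9659,-0.0000)
J_ω[:, 4] = z_4
entry J[0][4] = 0.2588

0.259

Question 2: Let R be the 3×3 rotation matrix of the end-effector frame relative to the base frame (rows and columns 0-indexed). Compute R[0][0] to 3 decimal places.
0.966

End-effector x-axis (col 0 of R) = (0.9659,-0.2588,0.0000)
R[0][0] = 0.9659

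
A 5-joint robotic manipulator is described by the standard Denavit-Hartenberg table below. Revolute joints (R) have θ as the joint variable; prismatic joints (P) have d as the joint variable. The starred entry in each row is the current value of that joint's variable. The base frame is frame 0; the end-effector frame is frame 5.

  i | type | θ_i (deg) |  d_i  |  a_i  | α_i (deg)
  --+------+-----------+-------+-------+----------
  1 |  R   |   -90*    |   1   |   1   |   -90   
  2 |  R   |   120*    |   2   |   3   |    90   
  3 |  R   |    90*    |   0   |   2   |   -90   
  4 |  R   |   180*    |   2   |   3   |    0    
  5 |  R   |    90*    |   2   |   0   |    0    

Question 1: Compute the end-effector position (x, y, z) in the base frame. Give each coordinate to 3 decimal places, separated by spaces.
after link 1: o_1 = (0.0000, -1.0000, 1.0000)
after link 2: o_2 = (2.0000, 0.5000, -1.5981)
after link 3: o_3 = (4.0000, 0.5000, -1.5981)
after link 4: o_4 = (1.0000, -0.5000, 0.1340)
after link 5: o_5 = (1.0000, -1.5000, 1.8660)

1.000 -1.500 1.866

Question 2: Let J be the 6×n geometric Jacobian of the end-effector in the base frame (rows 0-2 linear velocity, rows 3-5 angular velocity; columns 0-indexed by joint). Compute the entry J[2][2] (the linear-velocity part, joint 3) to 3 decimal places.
-0.866

axis z_2 = (0.0000,-0.8660,-0.5000); lever o_n−o_2 = (-1.0000,-2.0000,3.4641)
cross product → J_v[:, 2] = (-4.0000,0.5000,-0.8660)
J_ω[:, 2] = z_2
entry J[2][2] = -0.8660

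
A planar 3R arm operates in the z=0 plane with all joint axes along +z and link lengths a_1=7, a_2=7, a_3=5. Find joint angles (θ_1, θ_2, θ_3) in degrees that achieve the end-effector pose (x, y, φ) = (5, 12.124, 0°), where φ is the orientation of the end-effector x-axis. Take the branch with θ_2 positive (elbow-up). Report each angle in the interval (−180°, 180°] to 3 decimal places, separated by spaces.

59.997 60.006 -120.003

wrist centre = target − a_3·(cos φ, sin φ) = (0.0000, 12.1240)
cos θ_2 = (146.9914−7²−7²)/(2·7·7) = 0.4999; θ_2 = 60.0058° (elbow-up)
β = atan2(12.1240,0.0000) = 90.0000°; ψ = atan2(6.0625,10.4994) = 30.0029°
θ_1 = β − ψ = 59.9971°
θ_3 = φ − θ_1 − θ_2 = -120.0029° (wrapped to (-180°,180°])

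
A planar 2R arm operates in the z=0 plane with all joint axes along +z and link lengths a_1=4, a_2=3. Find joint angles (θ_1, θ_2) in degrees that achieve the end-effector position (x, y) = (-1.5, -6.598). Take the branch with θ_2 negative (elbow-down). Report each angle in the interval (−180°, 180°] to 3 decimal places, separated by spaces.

-89.998 -30.005

cos θ_2 = (45.7836−4²−3²)/(2·4·3) = 0.8660; θ_2 = -30.0048° (elbow-down)
β = atan2(-6.5980,-1.5000) = -102.8080°; ψ = atan2(-1.5002,6.5980) = -12.8099°
θ_1 = β − ψ = -89.9981°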